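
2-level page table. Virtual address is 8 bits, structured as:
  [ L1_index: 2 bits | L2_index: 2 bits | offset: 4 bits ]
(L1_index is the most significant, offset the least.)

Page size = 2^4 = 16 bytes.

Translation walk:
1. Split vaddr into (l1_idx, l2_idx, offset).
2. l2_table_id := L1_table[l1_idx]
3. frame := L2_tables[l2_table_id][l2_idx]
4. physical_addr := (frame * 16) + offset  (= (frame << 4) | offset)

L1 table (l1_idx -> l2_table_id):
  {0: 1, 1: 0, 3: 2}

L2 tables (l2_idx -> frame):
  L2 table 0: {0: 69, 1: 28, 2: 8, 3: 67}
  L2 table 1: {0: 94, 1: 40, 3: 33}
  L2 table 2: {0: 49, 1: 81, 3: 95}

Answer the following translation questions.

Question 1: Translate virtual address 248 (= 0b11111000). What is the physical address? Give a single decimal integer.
vaddr = 248 = 0b11111000
Split: l1_idx=3, l2_idx=3, offset=8
L1[3] = 2
L2[2][3] = 95
paddr = 95 * 16 + 8 = 1528

Answer: 1528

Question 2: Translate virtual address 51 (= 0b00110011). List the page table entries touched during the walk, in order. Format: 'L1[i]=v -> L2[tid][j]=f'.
Answer: L1[0]=1 -> L2[1][3]=33

Derivation:
vaddr = 51 = 0b00110011
Split: l1_idx=0, l2_idx=3, offset=3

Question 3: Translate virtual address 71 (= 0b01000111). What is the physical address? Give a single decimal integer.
Answer: 1111

Derivation:
vaddr = 71 = 0b01000111
Split: l1_idx=1, l2_idx=0, offset=7
L1[1] = 0
L2[0][0] = 69
paddr = 69 * 16 + 7 = 1111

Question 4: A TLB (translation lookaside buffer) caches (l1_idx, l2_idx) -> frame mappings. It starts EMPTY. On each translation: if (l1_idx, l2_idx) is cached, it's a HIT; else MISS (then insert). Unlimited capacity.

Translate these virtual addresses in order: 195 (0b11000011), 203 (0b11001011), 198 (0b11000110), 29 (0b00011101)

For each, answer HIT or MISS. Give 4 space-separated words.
Answer: MISS HIT HIT MISS

Derivation:
vaddr=195: (3,0) not in TLB -> MISS, insert
vaddr=203: (3,0) in TLB -> HIT
vaddr=198: (3,0) in TLB -> HIT
vaddr=29: (0,1) not in TLB -> MISS, insert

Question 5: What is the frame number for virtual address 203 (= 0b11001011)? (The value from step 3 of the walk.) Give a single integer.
Answer: 49

Derivation:
vaddr = 203: l1_idx=3, l2_idx=0
L1[3] = 2; L2[2][0] = 49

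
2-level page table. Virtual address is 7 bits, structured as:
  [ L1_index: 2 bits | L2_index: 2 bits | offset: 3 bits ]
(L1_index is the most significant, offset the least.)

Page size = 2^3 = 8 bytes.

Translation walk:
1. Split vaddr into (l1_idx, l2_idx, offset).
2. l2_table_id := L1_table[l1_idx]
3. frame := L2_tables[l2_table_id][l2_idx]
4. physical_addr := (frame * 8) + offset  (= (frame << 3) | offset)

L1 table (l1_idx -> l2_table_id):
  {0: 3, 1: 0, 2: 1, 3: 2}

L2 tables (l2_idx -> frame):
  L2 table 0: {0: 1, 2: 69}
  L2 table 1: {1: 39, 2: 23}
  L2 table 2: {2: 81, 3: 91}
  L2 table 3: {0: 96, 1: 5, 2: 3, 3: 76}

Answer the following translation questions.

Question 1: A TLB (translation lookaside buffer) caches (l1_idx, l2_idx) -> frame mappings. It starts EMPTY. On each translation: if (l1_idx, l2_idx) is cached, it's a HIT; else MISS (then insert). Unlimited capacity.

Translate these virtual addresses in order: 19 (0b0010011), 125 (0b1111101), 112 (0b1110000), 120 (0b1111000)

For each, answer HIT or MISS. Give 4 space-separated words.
vaddr=19: (0,2) not in TLB -> MISS, insert
vaddr=125: (3,3) not in TLB -> MISS, insert
vaddr=112: (3,2) not in TLB -> MISS, insert
vaddr=120: (3,3) in TLB -> HIT

Answer: MISS MISS MISS HIT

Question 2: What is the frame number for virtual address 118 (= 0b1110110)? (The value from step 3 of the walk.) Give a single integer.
vaddr = 118: l1_idx=3, l2_idx=2
L1[3] = 2; L2[2][2] = 81

Answer: 81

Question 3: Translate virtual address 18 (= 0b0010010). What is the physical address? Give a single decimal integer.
Answer: 26

Derivation:
vaddr = 18 = 0b0010010
Split: l1_idx=0, l2_idx=2, offset=2
L1[0] = 3
L2[3][2] = 3
paddr = 3 * 8 + 2 = 26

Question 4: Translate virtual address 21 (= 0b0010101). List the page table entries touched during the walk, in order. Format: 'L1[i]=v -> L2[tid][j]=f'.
vaddr = 21 = 0b0010101
Split: l1_idx=0, l2_idx=2, offset=5

Answer: L1[0]=3 -> L2[3][2]=3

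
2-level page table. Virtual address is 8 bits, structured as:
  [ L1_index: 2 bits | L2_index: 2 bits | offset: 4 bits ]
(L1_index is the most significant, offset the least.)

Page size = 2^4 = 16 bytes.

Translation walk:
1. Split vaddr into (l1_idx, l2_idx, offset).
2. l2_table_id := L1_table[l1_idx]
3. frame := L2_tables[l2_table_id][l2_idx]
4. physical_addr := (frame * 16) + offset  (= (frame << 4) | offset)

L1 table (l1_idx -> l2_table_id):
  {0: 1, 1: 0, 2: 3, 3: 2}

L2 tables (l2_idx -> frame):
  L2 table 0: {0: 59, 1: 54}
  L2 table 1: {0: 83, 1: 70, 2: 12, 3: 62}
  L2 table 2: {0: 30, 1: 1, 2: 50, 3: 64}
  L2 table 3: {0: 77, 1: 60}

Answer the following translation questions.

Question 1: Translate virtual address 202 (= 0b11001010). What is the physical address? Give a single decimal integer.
Answer: 490

Derivation:
vaddr = 202 = 0b11001010
Split: l1_idx=3, l2_idx=0, offset=10
L1[3] = 2
L2[2][0] = 30
paddr = 30 * 16 + 10 = 490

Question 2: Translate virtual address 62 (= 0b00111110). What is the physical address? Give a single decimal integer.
vaddr = 62 = 0b00111110
Split: l1_idx=0, l2_idx=3, offset=14
L1[0] = 1
L2[1][3] = 62
paddr = 62 * 16 + 14 = 1006

Answer: 1006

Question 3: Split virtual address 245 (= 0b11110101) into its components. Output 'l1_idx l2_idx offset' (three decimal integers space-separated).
vaddr = 245 = 0b11110101
  top 2 bits -> l1_idx = 3
  next 2 bits -> l2_idx = 3
  bottom 4 bits -> offset = 5

Answer: 3 3 5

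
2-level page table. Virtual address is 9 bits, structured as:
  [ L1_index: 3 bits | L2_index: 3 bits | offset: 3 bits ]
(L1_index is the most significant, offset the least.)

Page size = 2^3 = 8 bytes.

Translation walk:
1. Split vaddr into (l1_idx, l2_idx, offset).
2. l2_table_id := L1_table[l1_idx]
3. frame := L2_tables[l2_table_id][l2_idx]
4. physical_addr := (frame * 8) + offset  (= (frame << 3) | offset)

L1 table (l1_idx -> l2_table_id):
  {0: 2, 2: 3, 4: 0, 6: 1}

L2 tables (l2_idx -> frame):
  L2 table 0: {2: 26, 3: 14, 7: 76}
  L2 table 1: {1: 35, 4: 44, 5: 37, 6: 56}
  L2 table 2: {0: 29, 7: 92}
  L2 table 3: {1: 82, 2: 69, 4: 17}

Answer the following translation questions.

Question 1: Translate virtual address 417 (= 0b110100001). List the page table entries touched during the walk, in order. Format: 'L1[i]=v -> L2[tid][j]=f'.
vaddr = 417 = 0b110100001
Split: l1_idx=6, l2_idx=4, offset=1

Answer: L1[6]=1 -> L2[1][4]=44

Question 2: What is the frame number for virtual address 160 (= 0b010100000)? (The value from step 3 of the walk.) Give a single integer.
Answer: 17

Derivation:
vaddr = 160: l1_idx=2, l2_idx=4
L1[2] = 3; L2[3][4] = 17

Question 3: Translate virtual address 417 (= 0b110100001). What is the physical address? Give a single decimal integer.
vaddr = 417 = 0b110100001
Split: l1_idx=6, l2_idx=4, offset=1
L1[6] = 1
L2[1][4] = 44
paddr = 44 * 8 + 1 = 353

Answer: 353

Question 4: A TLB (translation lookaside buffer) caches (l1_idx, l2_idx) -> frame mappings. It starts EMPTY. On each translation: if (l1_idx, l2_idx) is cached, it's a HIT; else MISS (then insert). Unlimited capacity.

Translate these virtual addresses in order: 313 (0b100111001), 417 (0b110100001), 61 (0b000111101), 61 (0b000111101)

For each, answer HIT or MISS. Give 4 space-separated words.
vaddr=313: (4,7) not in TLB -> MISS, insert
vaddr=417: (6,4) not in TLB -> MISS, insert
vaddr=61: (0,7) not in TLB -> MISS, insert
vaddr=61: (0,7) in TLB -> HIT

Answer: MISS MISS MISS HIT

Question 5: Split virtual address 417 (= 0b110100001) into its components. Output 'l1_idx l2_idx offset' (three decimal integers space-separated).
vaddr = 417 = 0b110100001
  top 3 bits -> l1_idx = 6
  next 3 bits -> l2_idx = 4
  bottom 3 bits -> offset = 1

Answer: 6 4 1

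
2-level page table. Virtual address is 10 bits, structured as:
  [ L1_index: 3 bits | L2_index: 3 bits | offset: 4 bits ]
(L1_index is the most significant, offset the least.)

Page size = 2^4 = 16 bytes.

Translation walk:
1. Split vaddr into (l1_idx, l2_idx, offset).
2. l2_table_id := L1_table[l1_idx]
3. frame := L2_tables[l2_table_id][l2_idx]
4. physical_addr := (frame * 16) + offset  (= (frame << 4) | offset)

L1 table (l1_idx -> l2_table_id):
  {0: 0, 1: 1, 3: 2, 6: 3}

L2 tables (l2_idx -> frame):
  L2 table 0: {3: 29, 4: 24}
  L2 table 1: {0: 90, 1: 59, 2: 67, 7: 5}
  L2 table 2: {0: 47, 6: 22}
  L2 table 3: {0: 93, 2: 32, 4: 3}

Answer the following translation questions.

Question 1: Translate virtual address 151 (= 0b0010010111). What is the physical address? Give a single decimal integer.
Answer: 951

Derivation:
vaddr = 151 = 0b0010010111
Split: l1_idx=1, l2_idx=1, offset=7
L1[1] = 1
L2[1][1] = 59
paddr = 59 * 16 + 7 = 951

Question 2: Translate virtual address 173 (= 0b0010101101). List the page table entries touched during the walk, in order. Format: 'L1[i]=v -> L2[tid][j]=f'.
Answer: L1[1]=1 -> L2[1][2]=67

Derivation:
vaddr = 173 = 0b0010101101
Split: l1_idx=1, l2_idx=2, offset=13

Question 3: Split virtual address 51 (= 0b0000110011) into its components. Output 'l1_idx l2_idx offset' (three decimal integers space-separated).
Answer: 0 3 3

Derivation:
vaddr = 51 = 0b0000110011
  top 3 bits -> l1_idx = 0
  next 3 bits -> l2_idx = 3
  bottom 4 bits -> offset = 3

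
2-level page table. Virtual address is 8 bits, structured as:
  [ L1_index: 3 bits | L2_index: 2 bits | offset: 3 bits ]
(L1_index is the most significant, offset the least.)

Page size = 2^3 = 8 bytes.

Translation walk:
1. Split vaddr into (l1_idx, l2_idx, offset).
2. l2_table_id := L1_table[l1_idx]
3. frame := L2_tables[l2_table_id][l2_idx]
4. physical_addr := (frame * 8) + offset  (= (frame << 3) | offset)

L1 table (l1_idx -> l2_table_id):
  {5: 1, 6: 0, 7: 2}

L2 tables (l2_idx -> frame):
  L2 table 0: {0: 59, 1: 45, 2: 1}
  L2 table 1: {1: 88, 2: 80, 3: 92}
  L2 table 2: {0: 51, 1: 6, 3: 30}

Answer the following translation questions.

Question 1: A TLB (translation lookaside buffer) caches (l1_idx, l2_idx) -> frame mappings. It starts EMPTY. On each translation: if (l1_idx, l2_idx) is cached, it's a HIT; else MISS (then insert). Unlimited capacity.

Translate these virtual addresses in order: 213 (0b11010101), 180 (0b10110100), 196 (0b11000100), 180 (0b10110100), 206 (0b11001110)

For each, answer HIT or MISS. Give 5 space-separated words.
vaddr=213: (6,2) not in TLB -> MISS, insert
vaddr=180: (5,2) not in TLB -> MISS, insert
vaddr=196: (6,0) not in TLB -> MISS, insert
vaddr=180: (5,2) in TLB -> HIT
vaddr=206: (6,1) not in TLB -> MISS, insert

Answer: MISS MISS MISS HIT MISS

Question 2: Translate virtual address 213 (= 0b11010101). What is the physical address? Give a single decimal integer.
Answer: 13

Derivation:
vaddr = 213 = 0b11010101
Split: l1_idx=6, l2_idx=2, offset=5
L1[6] = 0
L2[0][2] = 1
paddr = 1 * 8 + 5 = 13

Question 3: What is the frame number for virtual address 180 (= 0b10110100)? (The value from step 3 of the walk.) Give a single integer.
Answer: 80

Derivation:
vaddr = 180: l1_idx=5, l2_idx=2
L1[5] = 1; L2[1][2] = 80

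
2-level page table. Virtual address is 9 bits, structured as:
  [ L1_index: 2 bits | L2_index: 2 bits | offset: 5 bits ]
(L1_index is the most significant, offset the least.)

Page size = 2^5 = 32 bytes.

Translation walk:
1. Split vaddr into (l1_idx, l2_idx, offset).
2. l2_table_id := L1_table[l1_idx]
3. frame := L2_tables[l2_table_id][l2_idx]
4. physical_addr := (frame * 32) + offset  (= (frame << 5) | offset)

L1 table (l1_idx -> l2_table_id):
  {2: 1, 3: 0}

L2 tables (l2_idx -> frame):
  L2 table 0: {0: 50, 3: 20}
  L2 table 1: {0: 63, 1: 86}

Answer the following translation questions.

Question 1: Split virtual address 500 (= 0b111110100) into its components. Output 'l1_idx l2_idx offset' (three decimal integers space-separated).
Answer: 3 3 20

Derivation:
vaddr = 500 = 0b111110100
  top 2 bits -> l1_idx = 3
  next 2 bits -> l2_idx = 3
  bottom 5 bits -> offset = 20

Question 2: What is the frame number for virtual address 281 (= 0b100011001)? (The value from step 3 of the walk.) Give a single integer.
Answer: 63

Derivation:
vaddr = 281: l1_idx=2, l2_idx=0
L1[2] = 1; L2[1][0] = 63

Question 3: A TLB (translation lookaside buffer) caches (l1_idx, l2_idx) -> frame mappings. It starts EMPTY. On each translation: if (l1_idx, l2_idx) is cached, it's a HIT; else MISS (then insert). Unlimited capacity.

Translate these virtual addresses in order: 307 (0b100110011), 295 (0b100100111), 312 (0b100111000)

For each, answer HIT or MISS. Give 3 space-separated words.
vaddr=307: (2,1) not in TLB -> MISS, insert
vaddr=295: (2,1) in TLB -> HIT
vaddr=312: (2,1) in TLB -> HIT

Answer: MISS HIT HIT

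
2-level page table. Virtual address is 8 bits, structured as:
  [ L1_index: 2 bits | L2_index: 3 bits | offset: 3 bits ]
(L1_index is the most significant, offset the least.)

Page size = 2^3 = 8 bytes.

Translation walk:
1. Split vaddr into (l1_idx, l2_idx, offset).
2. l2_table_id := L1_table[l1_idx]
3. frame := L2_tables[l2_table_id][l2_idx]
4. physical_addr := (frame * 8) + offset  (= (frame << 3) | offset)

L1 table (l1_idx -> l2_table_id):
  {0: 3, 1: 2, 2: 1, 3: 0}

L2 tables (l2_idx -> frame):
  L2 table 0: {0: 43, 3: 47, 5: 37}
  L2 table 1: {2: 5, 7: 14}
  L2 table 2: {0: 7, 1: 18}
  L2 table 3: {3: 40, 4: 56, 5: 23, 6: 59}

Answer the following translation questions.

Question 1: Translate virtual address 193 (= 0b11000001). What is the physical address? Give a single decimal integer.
vaddr = 193 = 0b11000001
Split: l1_idx=3, l2_idx=0, offset=1
L1[3] = 0
L2[0][0] = 43
paddr = 43 * 8 + 1 = 345

Answer: 345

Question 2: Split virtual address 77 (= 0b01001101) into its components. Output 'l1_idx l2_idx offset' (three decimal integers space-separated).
vaddr = 77 = 0b01001101
  top 2 bits -> l1_idx = 1
  next 3 bits -> l2_idx = 1
  bottom 3 bits -> offset = 5

Answer: 1 1 5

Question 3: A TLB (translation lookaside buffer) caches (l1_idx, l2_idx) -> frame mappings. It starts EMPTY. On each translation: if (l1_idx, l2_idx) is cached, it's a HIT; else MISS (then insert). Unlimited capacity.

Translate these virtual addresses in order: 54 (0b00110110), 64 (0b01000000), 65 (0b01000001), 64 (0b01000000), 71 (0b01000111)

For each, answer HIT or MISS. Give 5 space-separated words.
vaddr=54: (0,6) not in TLB -> MISS, insert
vaddr=64: (1,0) not in TLB -> MISS, insert
vaddr=65: (1,0) in TLB -> HIT
vaddr=64: (1,0) in TLB -> HIT
vaddr=71: (1,0) in TLB -> HIT

Answer: MISS MISS HIT HIT HIT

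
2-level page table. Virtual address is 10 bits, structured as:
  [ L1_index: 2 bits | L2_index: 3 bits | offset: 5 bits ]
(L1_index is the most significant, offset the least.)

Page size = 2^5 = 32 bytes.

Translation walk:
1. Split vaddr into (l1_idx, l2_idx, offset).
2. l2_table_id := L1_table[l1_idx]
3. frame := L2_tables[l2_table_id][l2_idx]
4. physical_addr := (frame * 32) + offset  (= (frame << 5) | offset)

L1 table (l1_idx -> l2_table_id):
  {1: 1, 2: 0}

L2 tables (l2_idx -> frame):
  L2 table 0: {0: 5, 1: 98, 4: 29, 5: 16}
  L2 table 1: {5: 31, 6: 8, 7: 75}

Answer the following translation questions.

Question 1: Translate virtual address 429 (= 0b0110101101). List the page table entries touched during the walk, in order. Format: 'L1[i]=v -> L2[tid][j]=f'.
Answer: L1[1]=1 -> L2[1][5]=31

Derivation:
vaddr = 429 = 0b0110101101
Split: l1_idx=1, l2_idx=5, offset=13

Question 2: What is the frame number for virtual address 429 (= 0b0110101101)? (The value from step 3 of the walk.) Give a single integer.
vaddr = 429: l1_idx=1, l2_idx=5
L1[1] = 1; L2[1][5] = 31

Answer: 31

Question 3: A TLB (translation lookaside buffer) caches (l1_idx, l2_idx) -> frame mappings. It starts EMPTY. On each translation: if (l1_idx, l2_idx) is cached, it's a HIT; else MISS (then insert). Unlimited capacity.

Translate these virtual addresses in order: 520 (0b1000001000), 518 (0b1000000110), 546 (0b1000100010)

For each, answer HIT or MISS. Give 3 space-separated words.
Answer: MISS HIT MISS

Derivation:
vaddr=520: (2,0) not in TLB -> MISS, insert
vaddr=518: (2,0) in TLB -> HIT
vaddr=546: (2,1) not in TLB -> MISS, insert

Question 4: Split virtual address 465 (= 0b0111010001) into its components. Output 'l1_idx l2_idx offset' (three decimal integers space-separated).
vaddr = 465 = 0b0111010001
  top 2 bits -> l1_idx = 1
  next 3 bits -> l2_idx = 6
  bottom 5 bits -> offset = 17

Answer: 1 6 17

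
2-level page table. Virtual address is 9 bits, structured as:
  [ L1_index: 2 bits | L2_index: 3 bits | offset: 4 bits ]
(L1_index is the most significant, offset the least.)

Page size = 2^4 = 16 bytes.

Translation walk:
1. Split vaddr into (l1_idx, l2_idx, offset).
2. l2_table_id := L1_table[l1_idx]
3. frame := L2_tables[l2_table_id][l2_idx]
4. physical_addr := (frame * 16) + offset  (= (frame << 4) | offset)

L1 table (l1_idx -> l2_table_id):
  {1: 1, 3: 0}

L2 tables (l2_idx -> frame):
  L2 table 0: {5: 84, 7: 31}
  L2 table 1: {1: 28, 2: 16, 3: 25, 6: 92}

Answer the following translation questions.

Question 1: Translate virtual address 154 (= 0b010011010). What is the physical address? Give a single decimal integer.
vaddr = 154 = 0b010011010
Split: l1_idx=1, l2_idx=1, offset=10
L1[1] = 1
L2[1][1] = 28
paddr = 28 * 16 + 10 = 458

Answer: 458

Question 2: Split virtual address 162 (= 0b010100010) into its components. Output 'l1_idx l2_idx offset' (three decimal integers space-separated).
vaddr = 162 = 0b010100010
  top 2 bits -> l1_idx = 1
  next 3 bits -> l2_idx = 2
  bottom 4 bits -> offset = 2

Answer: 1 2 2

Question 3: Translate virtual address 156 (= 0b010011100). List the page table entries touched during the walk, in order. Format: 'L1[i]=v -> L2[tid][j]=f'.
Answer: L1[1]=1 -> L2[1][1]=28

Derivation:
vaddr = 156 = 0b010011100
Split: l1_idx=1, l2_idx=1, offset=12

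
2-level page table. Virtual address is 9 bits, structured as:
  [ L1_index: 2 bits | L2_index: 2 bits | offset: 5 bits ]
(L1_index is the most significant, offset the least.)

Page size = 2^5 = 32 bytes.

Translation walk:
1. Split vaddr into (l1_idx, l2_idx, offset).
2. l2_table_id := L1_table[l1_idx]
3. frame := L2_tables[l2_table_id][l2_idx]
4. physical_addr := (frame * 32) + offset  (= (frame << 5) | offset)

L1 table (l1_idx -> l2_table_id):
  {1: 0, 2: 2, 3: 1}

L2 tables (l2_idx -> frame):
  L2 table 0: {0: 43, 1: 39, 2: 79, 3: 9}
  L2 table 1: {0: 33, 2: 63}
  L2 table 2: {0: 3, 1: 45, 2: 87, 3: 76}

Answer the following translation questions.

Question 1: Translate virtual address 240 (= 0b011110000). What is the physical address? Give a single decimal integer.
Answer: 304

Derivation:
vaddr = 240 = 0b011110000
Split: l1_idx=1, l2_idx=3, offset=16
L1[1] = 0
L2[0][3] = 9
paddr = 9 * 32 + 16 = 304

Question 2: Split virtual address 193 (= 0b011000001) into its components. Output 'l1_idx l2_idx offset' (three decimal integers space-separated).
vaddr = 193 = 0b011000001
  top 2 bits -> l1_idx = 1
  next 2 bits -> l2_idx = 2
  bottom 5 bits -> offset = 1

Answer: 1 2 1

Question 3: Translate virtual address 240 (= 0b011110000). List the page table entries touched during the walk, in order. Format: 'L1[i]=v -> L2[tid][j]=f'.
vaddr = 240 = 0b011110000
Split: l1_idx=1, l2_idx=3, offset=16

Answer: L1[1]=0 -> L2[0][3]=9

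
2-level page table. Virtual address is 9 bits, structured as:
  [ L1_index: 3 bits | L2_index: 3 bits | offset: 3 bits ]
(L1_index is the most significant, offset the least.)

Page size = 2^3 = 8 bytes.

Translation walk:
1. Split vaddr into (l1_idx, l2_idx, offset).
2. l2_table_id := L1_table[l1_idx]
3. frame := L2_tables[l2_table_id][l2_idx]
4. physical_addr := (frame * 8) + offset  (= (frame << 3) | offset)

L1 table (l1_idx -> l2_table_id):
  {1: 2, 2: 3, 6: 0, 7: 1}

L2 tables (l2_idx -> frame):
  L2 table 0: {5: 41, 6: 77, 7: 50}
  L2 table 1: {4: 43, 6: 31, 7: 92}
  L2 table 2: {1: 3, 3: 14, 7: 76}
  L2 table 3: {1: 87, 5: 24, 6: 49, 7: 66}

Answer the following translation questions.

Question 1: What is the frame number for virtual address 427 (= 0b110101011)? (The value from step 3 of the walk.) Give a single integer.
Answer: 41

Derivation:
vaddr = 427: l1_idx=6, l2_idx=5
L1[6] = 0; L2[0][5] = 41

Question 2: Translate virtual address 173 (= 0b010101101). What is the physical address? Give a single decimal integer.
vaddr = 173 = 0b010101101
Split: l1_idx=2, l2_idx=5, offset=5
L1[2] = 3
L2[3][5] = 24
paddr = 24 * 8 + 5 = 197

Answer: 197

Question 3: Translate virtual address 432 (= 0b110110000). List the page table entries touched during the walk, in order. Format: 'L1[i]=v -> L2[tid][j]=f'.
vaddr = 432 = 0b110110000
Split: l1_idx=6, l2_idx=6, offset=0

Answer: L1[6]=0 -> L2[0][6]=77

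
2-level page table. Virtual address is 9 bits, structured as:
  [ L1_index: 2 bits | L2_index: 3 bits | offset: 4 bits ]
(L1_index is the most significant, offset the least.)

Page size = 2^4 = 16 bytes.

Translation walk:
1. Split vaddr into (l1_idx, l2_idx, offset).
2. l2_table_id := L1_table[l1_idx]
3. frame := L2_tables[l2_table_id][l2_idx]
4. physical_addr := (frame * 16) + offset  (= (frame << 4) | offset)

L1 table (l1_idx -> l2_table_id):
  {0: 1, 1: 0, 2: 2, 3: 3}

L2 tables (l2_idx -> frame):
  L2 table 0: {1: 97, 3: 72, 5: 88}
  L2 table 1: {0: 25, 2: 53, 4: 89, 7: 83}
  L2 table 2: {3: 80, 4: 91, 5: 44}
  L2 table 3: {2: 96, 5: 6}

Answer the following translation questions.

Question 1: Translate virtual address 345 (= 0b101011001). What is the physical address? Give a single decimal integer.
Answer: 713

Derivation:
vaddr = 345 = 0b101011001
Split: l1_idx=2, l2_idx=5, offset=9
L1[2] = 2
L2[2][5] = 44
paddr = 44 * 16 + 9 = 713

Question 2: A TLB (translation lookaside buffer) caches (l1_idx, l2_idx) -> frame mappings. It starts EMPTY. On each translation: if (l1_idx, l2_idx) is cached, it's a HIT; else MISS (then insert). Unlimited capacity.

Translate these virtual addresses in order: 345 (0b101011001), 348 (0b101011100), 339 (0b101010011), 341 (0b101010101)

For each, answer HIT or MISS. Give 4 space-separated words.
vaddr=345: (2,5) not in TLB -> MISS, insert
vaddr=348: (2,5) in TLB -> HIT
vaddr=339: (2,5) in TLB -> HIT
vaddr=341: (2,5) in TLB -> HIT

Answer: MISS HIT HIT HIT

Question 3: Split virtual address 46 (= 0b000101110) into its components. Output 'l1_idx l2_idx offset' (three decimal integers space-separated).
Answer: 0 2 14

Derivation:
vaddr = 46 = 0b000101110
  top 2 bits -> l1_idx = 0
  next 3 bits -> l2_idx = 2
  bottom 4 bits -> offset = 14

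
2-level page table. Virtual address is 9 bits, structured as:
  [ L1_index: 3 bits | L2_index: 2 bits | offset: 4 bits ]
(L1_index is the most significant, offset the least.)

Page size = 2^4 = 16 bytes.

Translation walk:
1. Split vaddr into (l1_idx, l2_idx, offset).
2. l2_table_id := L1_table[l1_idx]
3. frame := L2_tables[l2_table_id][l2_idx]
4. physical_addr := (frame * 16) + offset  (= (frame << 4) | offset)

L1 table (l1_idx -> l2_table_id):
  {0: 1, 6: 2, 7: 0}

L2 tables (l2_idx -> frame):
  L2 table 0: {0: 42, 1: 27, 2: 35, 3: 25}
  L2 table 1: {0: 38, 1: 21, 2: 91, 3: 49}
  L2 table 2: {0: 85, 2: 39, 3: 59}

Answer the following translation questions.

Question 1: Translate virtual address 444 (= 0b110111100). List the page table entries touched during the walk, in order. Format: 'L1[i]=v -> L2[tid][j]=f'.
Answer: L1[6]=2 -> L2[2][3]=59

Derivation:
vaddr = 444 = 0b110111100
Split: l1_idx=6, l2_idx=3, offset=12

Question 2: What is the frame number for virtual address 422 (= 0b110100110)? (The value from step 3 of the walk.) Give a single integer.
vaddr = 422: l1_idx=6, l2_idx=2
L1[6] = 2; L2[2][2] = 39

Answer: 39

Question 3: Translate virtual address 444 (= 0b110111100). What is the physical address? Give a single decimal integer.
vaddr = 444 = 0b110111100
Split: l1_idx=6, l2_idx=3, offset=12
L1[6] = 2
L2[2][3] = 59
paddr = 59 * 16 + 12 = 956

Answer: 956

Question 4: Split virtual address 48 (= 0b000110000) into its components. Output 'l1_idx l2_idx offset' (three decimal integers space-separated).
vaddr = 48 = 0b000110000
  top 3 bits -> l1_idx = 0
  next 2 bits -> l2_idx = 3
  bottom 4 bits -> offset = 0

Answer: 0 3 0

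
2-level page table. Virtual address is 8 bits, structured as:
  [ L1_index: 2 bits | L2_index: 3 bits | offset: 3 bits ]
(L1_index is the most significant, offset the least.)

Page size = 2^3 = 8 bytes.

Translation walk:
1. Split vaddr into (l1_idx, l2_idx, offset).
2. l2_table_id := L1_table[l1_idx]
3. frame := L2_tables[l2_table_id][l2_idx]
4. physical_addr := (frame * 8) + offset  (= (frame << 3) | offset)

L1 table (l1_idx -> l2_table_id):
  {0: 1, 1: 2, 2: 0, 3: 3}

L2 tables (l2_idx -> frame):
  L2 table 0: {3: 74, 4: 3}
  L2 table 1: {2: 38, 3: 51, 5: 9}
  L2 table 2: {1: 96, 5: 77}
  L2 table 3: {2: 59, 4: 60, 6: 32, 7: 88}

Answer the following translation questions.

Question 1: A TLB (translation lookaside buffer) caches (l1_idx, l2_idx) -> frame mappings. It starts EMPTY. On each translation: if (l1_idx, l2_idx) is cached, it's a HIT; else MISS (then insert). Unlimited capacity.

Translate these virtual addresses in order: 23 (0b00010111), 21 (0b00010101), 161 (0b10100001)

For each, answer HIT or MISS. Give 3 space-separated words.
Answer: MISS HIT MISS

Derivation:
vaddr=23: (0,2) not in TLB -> MISS, insert
vaddr=21: (0,2) in TLB -> HIT
vaddr=161: (2,4) not in TLB -> MISS, insert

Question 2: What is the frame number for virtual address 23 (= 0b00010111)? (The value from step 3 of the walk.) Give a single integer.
vaddr = 23: l1_idx=0, l2_idx=2
L1[0] = 1; L2[1][2] = 38

Answer: 38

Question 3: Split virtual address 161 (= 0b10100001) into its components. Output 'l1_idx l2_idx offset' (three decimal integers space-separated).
Answer: 2 4 1

Derivation:
vaddr = 161 = 0b10100001
  top 2 bits -> l1_idx = 2
  next 3 bits -> l2_idx = 4
  bottom 3 bits -> offset = 1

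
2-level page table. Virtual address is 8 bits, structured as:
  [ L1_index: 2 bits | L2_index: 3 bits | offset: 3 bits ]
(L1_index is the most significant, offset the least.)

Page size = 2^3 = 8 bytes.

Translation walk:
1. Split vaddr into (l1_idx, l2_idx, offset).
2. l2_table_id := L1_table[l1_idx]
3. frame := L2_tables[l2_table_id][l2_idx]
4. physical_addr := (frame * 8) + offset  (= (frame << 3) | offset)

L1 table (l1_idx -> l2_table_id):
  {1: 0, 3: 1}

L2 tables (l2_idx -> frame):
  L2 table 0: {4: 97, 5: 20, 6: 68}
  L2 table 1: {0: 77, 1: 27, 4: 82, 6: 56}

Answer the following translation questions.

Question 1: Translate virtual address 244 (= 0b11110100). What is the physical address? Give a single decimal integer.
vaddr = 244 = 0b11110100
Split: l1_idx=3, l2_idx=6, offset=4
L1[3] = 1
L2[1][6] = 56
paddr = 56 * 8 + 4 = 452

Answer: 452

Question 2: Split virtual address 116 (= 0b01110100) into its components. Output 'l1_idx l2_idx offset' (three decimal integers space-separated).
Answer: 1 6 4

Derivation:
vaddr = 116 = 0b01110100
  top 2 bits -> l1_idx = 1
  next 3 bits -> l2_idx = 6
  bottom 3 bits -> offset = 4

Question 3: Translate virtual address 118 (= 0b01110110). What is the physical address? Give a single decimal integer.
Answer: 550

Derivation:
vaddr = 118 = 0b01110110
Split: l1_idx=1, l2_idx=6, offset=6
L1[1] = 0
L2[0][6] = 68
paddr = 68 * 8 + 6 = 550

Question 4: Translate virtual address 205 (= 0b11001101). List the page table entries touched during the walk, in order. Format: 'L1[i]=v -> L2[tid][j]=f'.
Answer: L1[3]=1 -> L2[1][1]=27

Derivation:
vaddr = 205 = 0b11001101
Split: l1_idx=3, l2_idx=1, offset=5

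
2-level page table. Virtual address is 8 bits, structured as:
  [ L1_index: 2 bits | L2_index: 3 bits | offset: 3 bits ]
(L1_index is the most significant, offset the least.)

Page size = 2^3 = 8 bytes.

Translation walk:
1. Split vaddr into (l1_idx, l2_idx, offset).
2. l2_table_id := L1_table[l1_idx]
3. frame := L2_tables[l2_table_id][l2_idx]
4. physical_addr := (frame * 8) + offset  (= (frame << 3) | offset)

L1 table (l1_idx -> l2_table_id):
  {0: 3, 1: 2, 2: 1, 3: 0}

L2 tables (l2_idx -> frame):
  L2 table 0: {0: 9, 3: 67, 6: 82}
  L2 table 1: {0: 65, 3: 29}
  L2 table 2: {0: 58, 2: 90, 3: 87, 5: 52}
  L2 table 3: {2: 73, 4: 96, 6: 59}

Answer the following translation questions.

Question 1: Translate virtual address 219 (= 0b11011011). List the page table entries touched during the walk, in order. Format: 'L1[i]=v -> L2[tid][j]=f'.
vaddr = 219 = 0b11011011
Split: l1_idx=3, l2_idx=3, offset=3

Answer: L1[3]=0 -> L2[0][3]=67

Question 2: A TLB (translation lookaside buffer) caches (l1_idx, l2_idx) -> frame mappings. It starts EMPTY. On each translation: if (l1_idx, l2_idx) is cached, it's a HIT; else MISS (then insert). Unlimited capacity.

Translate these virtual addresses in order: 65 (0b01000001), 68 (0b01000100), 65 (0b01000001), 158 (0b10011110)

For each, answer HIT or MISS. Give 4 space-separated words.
vaddr=65: (1,0) not in TLB -> MISS, insert
vaddr=68: (1,0) in TLB -> HIT
vaddr=65: (1,0) in TLB -> HIT
vaddr=158: (2,3) not in TLB -> MISS, insert

Answer: MISS HIT HIT MISS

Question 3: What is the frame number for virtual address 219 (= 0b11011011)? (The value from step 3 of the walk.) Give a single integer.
vaddr = 219: l1_idx=3, l2_idx=3
L1[3] = 0; L2[0][3] = 67

Answer: 67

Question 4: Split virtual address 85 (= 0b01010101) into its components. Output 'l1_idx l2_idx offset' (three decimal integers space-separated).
vaddr = 85 = 0b01010101
  top 2 bits -> l1_idx = 1
  next 3 bits -> l2_idx = 2
  bottom 3 bits -> offset = 5

Answer: 1 2 5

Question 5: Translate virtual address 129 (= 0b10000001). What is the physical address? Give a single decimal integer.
Answer: 521

Derivation:
vaddr = 129 = 0b10000001
Split: l1_idx=2, l2_idx=0, offset=1
L1[2] = 1
L2[1][0] = 65
paddr = 65 * 8 + 1 = 521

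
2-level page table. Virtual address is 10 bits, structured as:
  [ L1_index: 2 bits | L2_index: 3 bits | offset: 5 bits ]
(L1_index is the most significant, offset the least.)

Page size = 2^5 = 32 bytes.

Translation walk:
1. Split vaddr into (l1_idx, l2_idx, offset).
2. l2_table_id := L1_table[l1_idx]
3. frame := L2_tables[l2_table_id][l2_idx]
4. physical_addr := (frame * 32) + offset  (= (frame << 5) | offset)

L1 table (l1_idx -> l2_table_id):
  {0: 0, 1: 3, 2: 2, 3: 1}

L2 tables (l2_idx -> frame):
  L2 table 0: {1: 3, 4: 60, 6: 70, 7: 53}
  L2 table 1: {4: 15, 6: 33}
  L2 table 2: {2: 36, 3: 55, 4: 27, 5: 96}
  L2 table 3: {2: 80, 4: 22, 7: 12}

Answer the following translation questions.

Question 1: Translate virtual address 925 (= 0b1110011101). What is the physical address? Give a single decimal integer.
Answer: 509

Derivation:
vaddr = 925 = 0b1110011101
Split: l1_idx=3, l2_idx=4, offset=29
L1[3] = 1
L2[1][4] = 15
paddr = 15 * 32 + 29 = 509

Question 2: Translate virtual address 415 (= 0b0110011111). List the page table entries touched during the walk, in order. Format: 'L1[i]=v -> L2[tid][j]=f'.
Answer: L1[1]=3 -> L2[3][4]=22

Derivation:
vaddr = 415 = 0b0110011111
Split: l1_idx=1, l2_idx=4, offset=31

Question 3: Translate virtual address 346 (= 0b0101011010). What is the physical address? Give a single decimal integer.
vaddr = 346 = 0b0101011010
Split: l1_idx=1, l2_idx=2, offset=26
L1[1] = 3
L2[3][2] = 80
paddr = 80 * 32 + 26 = 2586

Answer: 2586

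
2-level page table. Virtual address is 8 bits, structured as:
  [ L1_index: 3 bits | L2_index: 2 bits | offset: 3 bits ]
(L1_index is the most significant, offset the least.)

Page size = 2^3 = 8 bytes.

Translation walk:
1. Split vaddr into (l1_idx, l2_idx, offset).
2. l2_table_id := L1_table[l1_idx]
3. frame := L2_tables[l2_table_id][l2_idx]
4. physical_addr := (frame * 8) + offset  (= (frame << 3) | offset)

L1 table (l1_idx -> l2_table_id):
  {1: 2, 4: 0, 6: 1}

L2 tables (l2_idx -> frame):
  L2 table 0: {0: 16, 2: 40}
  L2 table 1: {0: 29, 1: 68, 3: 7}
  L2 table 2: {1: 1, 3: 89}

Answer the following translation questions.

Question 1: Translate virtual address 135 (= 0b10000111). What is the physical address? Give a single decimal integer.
vaddr = 135 = 0b10000111
Split: l1_idx=4, l2_idx=0, offset=7
L1[4] = 0
L2[0][0] = 16
paddr = 16 * 8 + 7 = 135

Answer: 135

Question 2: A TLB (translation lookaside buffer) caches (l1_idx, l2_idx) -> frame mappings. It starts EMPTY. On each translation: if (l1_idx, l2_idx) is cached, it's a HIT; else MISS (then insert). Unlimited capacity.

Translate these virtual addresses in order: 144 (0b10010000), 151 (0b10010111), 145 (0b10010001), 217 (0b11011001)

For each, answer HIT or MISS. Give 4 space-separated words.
Answer: MISS HIT HIT MISS

Derivation:
vaddr=144: (4,2) not in TLB -> MISS, insert
vaddr=151: (4,2) in TLB -> HIT
vaddr=145: (4,2) in TLB -> HIT
vaddr=217: (6,3) not in TLB -> MISS, insert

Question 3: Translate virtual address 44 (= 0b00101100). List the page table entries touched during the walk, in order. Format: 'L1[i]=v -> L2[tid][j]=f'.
vaddr = 44 = 0b00101100
Split: l1_idx=1, l2_idx=1, offset=4

Answer: L1[1]=2 -> L2[2][1]=1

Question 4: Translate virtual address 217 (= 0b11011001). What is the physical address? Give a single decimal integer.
Answer: 57

Derivation:
vaddr = 217 = 0b11011001
Split: l1_idx=6, l2_idx=3, offset=1
L1[6] = 1
L2[1][3] = 7
paddr = 7 * 8 + 1 = 57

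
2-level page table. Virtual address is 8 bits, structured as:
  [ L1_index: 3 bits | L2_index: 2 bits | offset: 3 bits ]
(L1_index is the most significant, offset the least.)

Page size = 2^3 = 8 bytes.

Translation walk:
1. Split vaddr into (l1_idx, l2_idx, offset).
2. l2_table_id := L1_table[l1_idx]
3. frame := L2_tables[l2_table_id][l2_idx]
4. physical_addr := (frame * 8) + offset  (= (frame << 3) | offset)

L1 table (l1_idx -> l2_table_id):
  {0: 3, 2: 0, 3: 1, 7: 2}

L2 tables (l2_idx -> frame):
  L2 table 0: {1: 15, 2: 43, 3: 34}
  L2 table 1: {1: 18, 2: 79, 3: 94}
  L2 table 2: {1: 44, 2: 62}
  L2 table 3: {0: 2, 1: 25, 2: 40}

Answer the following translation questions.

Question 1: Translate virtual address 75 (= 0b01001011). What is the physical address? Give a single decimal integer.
vaddr = 75 = 0b01001011
Split: l1_idx=2, l2_idx=1, offset=3
L1[2] = 0
L2[0][1] = 15
paddr = 15 * 8 + 3 = 123

Answer: 123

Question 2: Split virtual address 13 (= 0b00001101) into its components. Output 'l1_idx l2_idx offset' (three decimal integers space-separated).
vaddr = 13 = 0b00001101
  top 3 bits -> l1_idx = 0
  next 2 bits -> l2_idx = 1
  bottom 3 bits -> offset = 5

Answer: 0 1 5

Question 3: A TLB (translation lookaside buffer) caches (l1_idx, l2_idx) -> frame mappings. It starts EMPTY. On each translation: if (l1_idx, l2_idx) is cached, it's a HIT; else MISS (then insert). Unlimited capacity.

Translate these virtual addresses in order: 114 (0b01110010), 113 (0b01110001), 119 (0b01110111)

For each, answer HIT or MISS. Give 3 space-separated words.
vaddr=114: (3,2) not in TLB -> MISS, insert
vaddr=113: (3,2) in TLB -> HIT
vaddr=119: (3,2) in TLB -> HIT

Answer: MISS HIT HIT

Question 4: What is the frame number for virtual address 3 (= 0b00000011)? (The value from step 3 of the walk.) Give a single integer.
vaddr = 3: l1_idx=0, l2_idx=0
L1[0] = 3; L2[3][0] = 2

Answer: 2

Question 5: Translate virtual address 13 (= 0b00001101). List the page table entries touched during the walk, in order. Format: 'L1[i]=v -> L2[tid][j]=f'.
Answer: L1[0]=3 -> L2[3][1]=25

Derivation:
vaddr = 13 = 0b00001101
Split: l1_idx=0, l2_idx=1, offset=5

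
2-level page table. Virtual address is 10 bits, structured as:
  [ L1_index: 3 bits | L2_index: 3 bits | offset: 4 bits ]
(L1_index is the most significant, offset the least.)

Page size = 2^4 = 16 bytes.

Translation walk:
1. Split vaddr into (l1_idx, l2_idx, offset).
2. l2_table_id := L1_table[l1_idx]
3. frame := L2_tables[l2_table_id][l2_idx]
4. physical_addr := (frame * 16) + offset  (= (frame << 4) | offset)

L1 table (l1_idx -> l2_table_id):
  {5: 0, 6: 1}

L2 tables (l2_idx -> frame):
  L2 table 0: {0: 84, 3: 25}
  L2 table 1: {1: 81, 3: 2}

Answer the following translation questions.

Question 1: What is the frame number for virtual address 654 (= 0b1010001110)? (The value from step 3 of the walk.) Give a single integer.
vaddr = 654: l1_idx=5, l2_idx=0
L1[5] = 0; L2[0][0] = 84

Answer: 84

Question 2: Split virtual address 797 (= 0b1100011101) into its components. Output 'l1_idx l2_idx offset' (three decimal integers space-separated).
Answer: 6 1 13

Derivation:
vaddr = 797 = 0b1100011101
  top 3 bits -> l1_idx = 6
  next 3 bits -> l2_idx = 1
  bottom 4 bits -> offset = 13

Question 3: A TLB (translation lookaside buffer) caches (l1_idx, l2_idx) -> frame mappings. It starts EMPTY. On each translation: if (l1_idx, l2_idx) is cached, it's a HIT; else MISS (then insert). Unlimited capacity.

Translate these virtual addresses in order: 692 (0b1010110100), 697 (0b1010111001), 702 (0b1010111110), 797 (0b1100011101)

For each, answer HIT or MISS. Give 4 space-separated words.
Answer: MISS HIT HIT MISS

Derivation:
vaddr=692: (5,3) not in TLB -> MISS, insert
vaddr=697: (5,3) in TLB -> HIT
vaddr=702: (5,3) in TLB -> HIT
vaddr=797: (6,1) not in TLB -> MISS, insert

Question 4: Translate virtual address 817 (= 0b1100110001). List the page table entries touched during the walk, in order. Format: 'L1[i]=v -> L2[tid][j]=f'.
vaddr = 817 = 0b1100110001
Split: l1_idx=6, l2_idx=3, offset=1

Answer: L1[6]=1 -> L2[1][3]=2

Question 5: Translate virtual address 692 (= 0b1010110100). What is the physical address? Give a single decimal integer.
vaddr = 692 = 0b1010110100
Split: l1_idx=5, l2_idx=3, offset=4
L1[5] = 0
L2[0][3] = 25
paddr = 25 * 16 + 4 = 404

Answer: 404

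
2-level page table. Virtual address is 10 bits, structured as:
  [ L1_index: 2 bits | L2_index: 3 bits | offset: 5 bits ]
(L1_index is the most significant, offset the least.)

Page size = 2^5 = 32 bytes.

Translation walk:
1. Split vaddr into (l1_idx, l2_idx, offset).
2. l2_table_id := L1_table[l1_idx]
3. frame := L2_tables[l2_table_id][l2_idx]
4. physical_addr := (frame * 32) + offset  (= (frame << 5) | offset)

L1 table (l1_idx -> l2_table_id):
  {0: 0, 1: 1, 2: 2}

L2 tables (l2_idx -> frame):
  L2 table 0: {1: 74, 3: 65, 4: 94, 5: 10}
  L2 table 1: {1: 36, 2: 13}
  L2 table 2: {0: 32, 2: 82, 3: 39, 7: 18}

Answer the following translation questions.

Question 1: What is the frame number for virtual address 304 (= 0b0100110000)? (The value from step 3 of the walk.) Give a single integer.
vaddr = 304: l1_idx=1, l2_idx=1
L1[1] = 1; L2[1][1] = 36

Answer: 36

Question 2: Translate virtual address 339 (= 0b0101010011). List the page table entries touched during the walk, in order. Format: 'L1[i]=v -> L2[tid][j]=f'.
vaddr = 339 = 0b0101010011
Split: l1_idx=1, l2_idx=2, offset=19

Answer: L1[1]=1 -> L2[1][2]=13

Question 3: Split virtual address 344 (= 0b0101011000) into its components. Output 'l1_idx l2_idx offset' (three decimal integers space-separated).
vaddr = 344 = 0b0101011000
  top 2 bits -> l1_idx = 1
  next 3 bits -> l2_idx = 2
  bottom 5 bits -> offset = 24

Answer: 1 2 24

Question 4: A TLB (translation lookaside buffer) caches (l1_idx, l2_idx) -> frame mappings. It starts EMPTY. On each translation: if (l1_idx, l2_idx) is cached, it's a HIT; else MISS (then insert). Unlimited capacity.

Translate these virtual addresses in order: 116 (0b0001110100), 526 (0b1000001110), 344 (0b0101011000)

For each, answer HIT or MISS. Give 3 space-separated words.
Answer: MISS MISS MISS

Derivation:
vaddr=116: (0,3) not in TLB -> MISS, insert
vaddr=526: (2,0) not in TLB -> MISS, insert
vaddr=344: (1,2) not in TLB -> MISS, insert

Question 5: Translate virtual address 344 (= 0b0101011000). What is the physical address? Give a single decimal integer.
vaddr = 344 = 0b0101011000
Split: l1_idx=1, l2_idx=2, offset=24
L1[1] = 1
L2[1][2] = 13
paddr = 13 * 32 + 24 = 440

Answer: 440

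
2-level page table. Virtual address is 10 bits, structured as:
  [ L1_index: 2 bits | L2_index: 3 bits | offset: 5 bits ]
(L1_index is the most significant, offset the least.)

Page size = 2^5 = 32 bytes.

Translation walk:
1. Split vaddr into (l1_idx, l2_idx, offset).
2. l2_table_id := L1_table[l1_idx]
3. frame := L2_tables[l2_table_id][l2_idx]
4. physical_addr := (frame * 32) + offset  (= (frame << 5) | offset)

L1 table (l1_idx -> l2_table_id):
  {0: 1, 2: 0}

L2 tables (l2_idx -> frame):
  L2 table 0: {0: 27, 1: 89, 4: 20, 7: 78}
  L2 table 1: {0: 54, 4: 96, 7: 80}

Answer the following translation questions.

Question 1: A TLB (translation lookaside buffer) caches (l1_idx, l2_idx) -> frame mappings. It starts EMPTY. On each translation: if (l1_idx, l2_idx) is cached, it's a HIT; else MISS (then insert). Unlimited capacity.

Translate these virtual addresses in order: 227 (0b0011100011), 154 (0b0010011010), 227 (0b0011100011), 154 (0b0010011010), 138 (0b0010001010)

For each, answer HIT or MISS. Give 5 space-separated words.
vaddr=227: (0,7) not in TLB -> MISS, insert
vaddr=154: (0,4) not in TLB -> MISS, insert
vaddr=227: (0,7) in TLB -> HIT
vaddr=154: (0,4) in TLB -> HIT
vaddr=138: (0,4) in TLB -> HIT

Answer: MISS MISS HIT HIT HIT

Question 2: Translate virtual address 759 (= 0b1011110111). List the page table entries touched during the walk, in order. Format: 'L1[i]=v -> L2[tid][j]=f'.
Answer: L1[2]=0 -> L2[0][7]=78

Derivation:
vaddr = 759 = 0b1011110111
Split: l1_idx=2, l2_idx=7, offset=23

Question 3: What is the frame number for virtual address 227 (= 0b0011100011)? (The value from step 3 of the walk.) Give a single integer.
vaddr = 227: l1_idx=0, l2_idx=7
L1[0] = 1; L2[1][7] = 80

Answer: 80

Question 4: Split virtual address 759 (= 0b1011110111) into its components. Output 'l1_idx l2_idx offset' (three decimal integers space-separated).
Answer: 2 7 23

Derivation:
vaddr = 759 = 0b1011110111
  top 2 bits -> l1_idx = 2
  next 3 bits -> l2_idx = 7
  bottom 5 bits -> offset = 23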